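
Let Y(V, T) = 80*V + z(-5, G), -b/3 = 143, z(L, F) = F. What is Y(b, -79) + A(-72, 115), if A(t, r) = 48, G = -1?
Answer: -34273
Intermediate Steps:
b = -429 (b = -3*143 = -429)
Y(V, T) = -1 + 80*V (Y(V, T) = 80*V - 1 = -1 + 80*V)
Y(b, -79) + A(-72, 115) = (-1 + 80*(-429)) + 48 = (-1 - 34320) + 48 = -34321 + 48 = -34273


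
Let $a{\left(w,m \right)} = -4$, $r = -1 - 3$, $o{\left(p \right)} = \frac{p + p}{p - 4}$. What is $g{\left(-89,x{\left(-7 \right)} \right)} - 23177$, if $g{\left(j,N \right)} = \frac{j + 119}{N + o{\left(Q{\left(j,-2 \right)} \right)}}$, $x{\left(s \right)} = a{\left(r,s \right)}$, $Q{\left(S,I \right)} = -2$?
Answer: $-23186$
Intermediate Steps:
$o{\left(p \right)} = \frac{2 p}{-4 + p}$
$r = -4$
$x{\left(s \right)} = -4$
$g{\left(j,N \right)} = \frac{119 + j}{\frac{2}{3} + N}$ ($g{\left(j,N \right)} = \frac{j + 119}{N + 2 \left(-2\right) \frac{1}{-4 - 2}} = \frac{119 + j}{N + 2 \left(-2\right) \frac{1}{-6}} = \frac{119 + j}{N + 2 \left(-2\right) \left(- \frac{1}{6}\right)} = \frac{119 + j}{N + \frac{2}{3}} = \frac{119 + j}{\frac{2}{3} + N}$)
$g{\left(-89,x{\left(-7 \right)} \right)} - 23177 = \frac{3 \left(119 - 89\right)}{2 + 3 \left(-4\right)} - 23177 = 3 \frac{1}{2 - 12} \cdot 30 - 23177 = 3 \frac{1}{-10} \cdot 30 - 23177 = 3 \left(- \frac{1}{10}\right) 30 - 23177 = -9 - 23177 = -23186$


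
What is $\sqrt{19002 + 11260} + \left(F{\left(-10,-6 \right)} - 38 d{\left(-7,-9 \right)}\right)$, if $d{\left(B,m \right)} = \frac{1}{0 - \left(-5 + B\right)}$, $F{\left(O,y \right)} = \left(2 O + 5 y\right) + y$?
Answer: $- \frac{355}{6} + \sqrt{30262} \approx 114.79$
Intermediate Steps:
$F{\left(O,y \right)} = 2 O + 6 y$
$d{\left(B,m \right)} = \frac{1}{5 - B}$
$\sqrt{19002 + 11260} + \left(F{\left(-10,-6 \right)} - 38 d{\left(-7,-9 \right)}\right) = \sqrt{19002 + 11260} + \left(\left(2 \left(-10\right) + 6 \left(-6\right)\right) - 38 \left(- \frac{1}{-5 - 7}\right)\right) = \sqrt{30262} - \left(56 + 38 \left(- \frac{1}{-12}\right)\right) = \sqrt{30262} - \left(56 + 38 \left(\left(-1\right) \left(- \frac{1}{12}\right)\right)\right) = \sqrt{30262} - \frac{355}{6} = - \frac{355}{6} + \sqrt{30262}$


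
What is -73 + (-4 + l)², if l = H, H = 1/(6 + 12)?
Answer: -18611/324 ≈ -57.441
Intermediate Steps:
H = 1/18 ≈ 0.055556
l = 1/18 ≈ 0.055556
-73 + (-4 + l)² = -73 + (-4 + 1/18)² = -73 + (-71/18)² = -73 + 5041/324 = -18611/324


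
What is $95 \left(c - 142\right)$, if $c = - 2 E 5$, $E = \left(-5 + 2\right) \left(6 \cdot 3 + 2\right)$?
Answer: $43510$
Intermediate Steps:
$E = -60$ ($E = - 3 \left(18 + 2\right) = \left(-3\right) 20 = -60$)
$c = 600$ ($c = \left(-2\right) \left(-60\right) 5 = 120 \cdot 5 = 600$)
$95 \left(c - 142\right) = 95 \left(600 - 142\right) = 95 \cdot 458 = 43510$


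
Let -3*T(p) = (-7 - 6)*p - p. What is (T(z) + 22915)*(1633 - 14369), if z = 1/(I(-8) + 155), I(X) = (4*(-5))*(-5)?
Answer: -223261939904/765 ≈ -2.9185e+8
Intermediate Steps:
I(X) = 100 (I(X) = -20*(-5) = 100)
z = 1/255 (z = 1/(100 + 155) = 1/255 ≈ 0.0039216)
T(p) = 14*p/3 (T(p) = -((-7 - 6)*p - p)/3 = -(-13*p - p)/3 = -(-14)*p/3 = 14*p/3)
(T(z) + 22915)*(1633 - 14369) = ((14/3)*(1/255) + 22915)*(1633 - 14369) = (14/765 + 22915)*(-12736) = (17529989/765)*(-12736) = -223261939904/765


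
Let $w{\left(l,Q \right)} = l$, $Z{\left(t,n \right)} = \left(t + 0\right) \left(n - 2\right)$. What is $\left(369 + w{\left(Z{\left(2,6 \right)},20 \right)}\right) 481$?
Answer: $181337$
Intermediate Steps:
$Z{\left(t,n \right)} = t \left(-2 + n\right)$
$\left(369 + w{\left(Z{\left(2,6 \right)},20 \right)}\right) 481 = \left(369 + 2 \left(-2 + 6\right)\right) 481 = \left(369 + 2 \cdot 4\right) 481 = \left(369 + 8\right) 481 = 377 \cdot 481 = 181337$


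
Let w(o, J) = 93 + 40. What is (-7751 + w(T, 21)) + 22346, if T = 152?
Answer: 14728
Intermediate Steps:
w(o, J) = 133
(-7751 + w(T, 21)) + 22346 = (-7751 + 133) + 22346 = -7618 + 22346 = 14728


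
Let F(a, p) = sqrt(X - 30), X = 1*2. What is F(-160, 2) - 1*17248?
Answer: -17248 + 2*I*sqrt(7) ≈ -17248.0 + 5.2915*I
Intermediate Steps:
X = 2
F(a, p) = 2*I*sqrt(7) (F(a, p) = sqrt(2 - 30) = sqrt(-28) = 2*I*sqrt(7))
F(-160, 2) - 1*17248 = 2*I*sqrt(7) - 1*17248 = 2*I*sqrt(7) - 17248 = -17248 + 2*I*sqrt(7)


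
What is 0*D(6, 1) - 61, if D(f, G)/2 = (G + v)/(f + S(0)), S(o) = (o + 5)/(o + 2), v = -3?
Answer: -61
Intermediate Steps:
S(o) = (5 + o)/(2 + o)
D(f, G) = 2*(-3 + G)/(5/2 + f) (D(f, G) = 2*((G - 3)/(f + (5 + 0)/(2 + 0))) = 2*((-3 + G)/(f + 5/2)) = 2*((-3 + G)/(5/2 + f)) = 2*(-3 + G)/(5/2 + f))
0*D(6, 1) - 61 = 0*(4*(-3 + 1)/(5 + 2*6)) - 61 = 0*(4*(-2)/(5 + 12)) - 61 = 0*(4*(-2)/17) - 61 = 0*(4*(1/17)*(-2)) - 61 = 0*(-8/17) - 61 = 0 - 61 = -61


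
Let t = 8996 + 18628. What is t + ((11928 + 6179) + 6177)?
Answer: 51908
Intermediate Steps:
t = 27624
t + ((11928 + 6179) + 6177) = 27624 + ((11928 + 6179) + 6177) = 27624 + (18107 + 6177) = 27624 + 24284 = 51908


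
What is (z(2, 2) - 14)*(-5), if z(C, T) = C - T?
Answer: 70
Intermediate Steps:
(z(2, 2) - 14)*(-5) = ((2 - 1*2) - 14)*(-5) = ((2 - 2) - 14)*(-5) = (0 - 14)*(-5) = -14*(-5) = 70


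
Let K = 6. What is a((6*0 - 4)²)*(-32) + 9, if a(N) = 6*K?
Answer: -1143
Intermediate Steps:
a(N) = 36 (a(N) = 6*6 = 36)
a((6*0 - 4)²)*(-32) + 9 = 36*(-32) + 9 = -1152 + 9 = -1143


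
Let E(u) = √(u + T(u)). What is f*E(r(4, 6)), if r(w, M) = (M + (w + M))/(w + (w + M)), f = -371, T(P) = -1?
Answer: -53*√7 ≈ -140.22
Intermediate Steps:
r(w, M) = (w + 2*M)/(M + 2*w) (r(w, M) = (M + (M + w))/(w + (M + w)) = (w + 2*M)/(M + 2*w))
E(u) = √(-1 + u) (E(u) = √(u - 1) = √(-1 + u))
f*E(r(4, 6)) = -371*√(-1 + (4 + 2*6)/(6 + 2*4)) = -371*√(-1 + (4 + 12)/(6 + 8)) = -371*√(-1 + 16/14) = -371*√(-1 + (1/14)*16) = -371*√(-1 + 8/7) = -53*√7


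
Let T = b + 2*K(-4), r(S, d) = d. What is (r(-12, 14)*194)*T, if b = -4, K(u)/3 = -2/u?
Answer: -2716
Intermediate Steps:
K(u) = -6/u (K(u) = 3*(-2/u) = -6/u)
T = -1 (T = -4 + 2*(-6/(-4)) = -4 + 2*(-6*(-1/4)) = -4 + 2*(3/2) = -4 + 3 = -1)
(r(-12, 14)*194)*T = (14*194)*(-1) = 2716*(-1) = -2716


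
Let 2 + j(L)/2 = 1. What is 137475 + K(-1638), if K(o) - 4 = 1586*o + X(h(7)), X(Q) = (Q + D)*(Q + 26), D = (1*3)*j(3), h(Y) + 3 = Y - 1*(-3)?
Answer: -2460356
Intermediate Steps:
h(Y) = Y (h(Y) = -3 + (Y - 1*(-3)) = -3 + (Y + 3) = -3 + (3 + Y) = Y)
j(L) = -2 (j(L) = -4 + 2*1 = -4 + 2 = -2)
D = -6 (D = (1*3)*(-2) = 3*(-2) = -6)
X(Q) = (-6 + Q)*(26 + Q) (X(Q) = (Q - 6)*(Q + 26) = (-6 + Q)*(26 + Q))
K(o) = 37 + 1586*o (K(o) = 4 + (1586*o + (-156 + 7² + 20*7)) = 4 + (1586*o + (-156 + 49 + 140)) = 4 + (1586*o + 33) = 4 + (33 + 1586*o) = 37 + 1586*o)
137475 + K(-1638) = 137475 + (37 + 1586*(-1638)) = 137475 + (37 - 2597868) = 137475 - 2597831 = -2460356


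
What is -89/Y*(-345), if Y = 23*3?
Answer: 445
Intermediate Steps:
Y = 69
-89/Y*(-345) = -89/69*(-345) = 445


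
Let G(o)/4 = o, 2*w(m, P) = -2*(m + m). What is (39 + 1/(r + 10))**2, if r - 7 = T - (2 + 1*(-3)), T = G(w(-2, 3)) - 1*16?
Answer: 494209/324 ≈ 1525.3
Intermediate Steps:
w(m, P) = -2*m (w(m, P) = (-2*(m + m))/2 = (-4*m)/2 = -2*m)
G(o) = 4*o
T = 0 (T = 4*(-2*(-2)) - 1*16 = 4*4 - 16 = 16 - 16 = 0)
r = 8 (r = 7 + (0 - (2 + 1*(-3))) = 7 + (0 - (2 - 3)) = 7 + (0 - 1*(-1)) = 7 + (0 + 1) = 7 + 1 = 8)
(39 + 1/(r + 10))**2 = (39 + 1/(8 + 10))**2 = (39 + 1/18)**2 = (703/18)**2 = 494209/324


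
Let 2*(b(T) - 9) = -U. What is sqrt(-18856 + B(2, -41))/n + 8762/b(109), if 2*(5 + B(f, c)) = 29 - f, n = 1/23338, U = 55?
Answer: -17524/37 + 11669*I*sqrt(75390) ≈ -473.62 + 3.204e+6*I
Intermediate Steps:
n = 1/23338 ≈ 4.2849e-5
B(f, c) = 19/2 - f/2 (B(f, c) = -5 + (29 - f)/2 = -5 + (29/2 - f/2) = 19/2 - f/2)
b(T) = -37/2 (b(T) = 9 + (-1*55)/2 = 9 + (1/2)*(-55) = 9 - 55/2 = -37/2)
sqrt(-18856 + B(2, -41))/n + 8762/b(109) = sqrt(-18856 + (19/2 - 1/2*2))/(1/23338) + 8762/(-37/2) = sqrt(-18856 + (19/2 - 1))*23338 + 8762*(-2/37) = sqrt(-18856 + 17/2)*23338 - 17524/37 = sqrt(-37695/2)*23338 - 17524/37 = (I*sqrt(75390)/2)*23338 - 17524/37 = 11669*I*sqrt(75390) - 17524/37 = -17524/37 + 11669*I*sqrt(75390)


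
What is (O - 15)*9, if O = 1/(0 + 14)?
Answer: -1881/14 ≈ -134.36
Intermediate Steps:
O = 1/14 ≈ 0.071429
(O - 15)*9 = (1/14 - 15)*9 = -209/14*9 = -1881/14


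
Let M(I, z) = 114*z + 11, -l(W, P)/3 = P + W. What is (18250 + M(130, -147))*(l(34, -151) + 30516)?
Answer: 46393101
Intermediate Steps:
l(W, P) = -3*P - 3*W (l(W, P) = -3*(P + W) = -3*P - 3*W)
M(I, z) = 11 + 114*z
(18250 + M(130, -147))*(l(34, -151) + 30516) = (18250 + (11 + 114*(-147)))*((-3*(-151) - 3*34) + 30516) = (18250 + (11 - 16758))*((453 - 102) + 30516) = (18250 - 16747)*(351 + 30516) = 1503*30867 = 46393101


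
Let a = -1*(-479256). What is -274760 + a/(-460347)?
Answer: -42161806992/153449 ≈ -2.7476e+5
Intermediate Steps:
a = 479256
-274760 + a/(-460347) = -274760 + 479256/(-460347) = -274760 + 479256*(-1/460347) = -274760 - 159752/153449 = -42161806992/153449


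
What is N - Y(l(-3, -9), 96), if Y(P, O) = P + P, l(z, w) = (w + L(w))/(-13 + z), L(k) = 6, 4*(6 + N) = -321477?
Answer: -643005/8 ≈ -80376.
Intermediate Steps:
N = -321501/4 (N = -6 + (1/4)*(-321477) = -6 - 321477/4 = -321501/4 ≈ -80375.)
l(z, w) = (6 + w)/(-13 + z) (l(z, w) = (w + 6)/(-13 + z) = (6 + w)/(-13 + z))
Y(P, O) = 2*P
N - Y(l(-3, -9), 96) = -321501/4 - 2*(6 - 9)/(-13 - 3) = -321501/4 - 2*-3/(-16) = -321501/4 - 2*(-1/16*(-3)) = -321501/4 - 2*3/16 = -321501/4 - 1*3/8 = -321501/4 - 3/8 = -643005/8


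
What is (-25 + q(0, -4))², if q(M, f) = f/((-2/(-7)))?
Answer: 1521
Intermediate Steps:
q(M, f) = 7*f/2 (q(M, f) = f/((-2*(-⅐))) = f/(2/7) = f*(7/2) = 7*f/2)
(-25 + q(0, -4))² = (-25 + (7/2)*(-4))² = (-25 - 14)² = (-39)² = 1521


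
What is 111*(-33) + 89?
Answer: -3574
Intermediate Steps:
111*(-33) + 89 = -3663 + 89 = -3574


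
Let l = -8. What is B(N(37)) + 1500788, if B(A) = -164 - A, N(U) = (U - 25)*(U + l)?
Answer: 1500276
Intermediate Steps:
N(U) = (-25 + U)*(-8 + U) (N(U) = (U - 25)*(U - 8) = (-25 + U)*(-8 + U))
B(N(37)) + 1500788 = (-164 - (200 + 37² - 33*37)) + 1500788 = (-164 - (200 + 1369 - 1221)) + 1500788 = (-164 - 1*348) + 1500788 = (-164 - 348) + 1500788 = -512 + 1500788 = 1500276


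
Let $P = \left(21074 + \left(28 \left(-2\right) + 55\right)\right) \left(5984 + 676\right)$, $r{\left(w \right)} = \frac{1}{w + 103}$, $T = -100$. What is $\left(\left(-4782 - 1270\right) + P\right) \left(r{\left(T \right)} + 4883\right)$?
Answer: $\frac{2055982875200}{3} \approx 6.8533 \cdot 10^{11}$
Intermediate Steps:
$r{\left(w \right)} = \frac{1}{103 + w}$
$P = 140346180$ ($P = \left(21074 + \left(-56 + 55\right)\right) 6660 = \left(21074 - 1\right) 6660 = 21073 \cdot 6660 = 140346180$)
$\left(\left(-4782 - 1270\right) + P\right) \left(r{\left(T \right)} + 4883\right) = \left(\left(-4782 - 1270\right) + 140346180\right) \left(\frac{1}{103 - 100} + 4883\right) = \left(\left(-4782 - 1270\right) + 140346180\right) \left(\frac{1}{3} + 4883\right) = \left(-6052 + 140346180\right) \left(\frac{1}{3} + 4883\right) = 140340128 \cdot \frac{14650}{3} = \frac{2055982875200}{3}$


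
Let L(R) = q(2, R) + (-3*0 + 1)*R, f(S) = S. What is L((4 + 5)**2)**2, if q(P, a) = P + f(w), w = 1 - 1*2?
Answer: 6724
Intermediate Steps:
w = -1 (w = 1 - 2 = -1)
q(P, a) = -1 + P (q(P, a) = P - 1 = -1 + P)
L(R) = 1 + R (L(R) = (-1 + 2) + (-3*0 + 1)*R = 1 + (0 + 1)*R = 1 + 1*R = 1 + R)
L((4 + 5)**2)**2 = (1 + (4 + 5)**2)**2 = (1 + 9**2)**2 = (1 + 81)**2 = 82**2 = 6724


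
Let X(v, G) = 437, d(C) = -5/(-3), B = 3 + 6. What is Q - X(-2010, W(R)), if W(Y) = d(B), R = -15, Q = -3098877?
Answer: -3099314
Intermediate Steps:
B = 9
d(C) = 5/3 (d(C) = -5*(-⅓) = 5/3)
W(Y) = 5/3
Q - X(-2010, W(R)) = -3098877 - 1*437 = -3098877 - 437 = -3099314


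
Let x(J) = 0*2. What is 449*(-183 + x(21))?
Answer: -82167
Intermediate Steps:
x(J) = 0
449*(-183 + x(21)) = 449*(-183 + 0) = 449*(-183) = -82167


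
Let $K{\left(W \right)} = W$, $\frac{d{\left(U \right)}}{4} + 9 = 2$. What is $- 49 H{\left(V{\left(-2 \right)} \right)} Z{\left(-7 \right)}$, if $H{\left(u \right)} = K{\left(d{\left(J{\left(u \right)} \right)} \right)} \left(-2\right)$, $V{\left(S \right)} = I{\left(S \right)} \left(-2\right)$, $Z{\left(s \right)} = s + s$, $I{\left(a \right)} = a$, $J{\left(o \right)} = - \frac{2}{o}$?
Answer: $38416$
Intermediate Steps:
$d{\left(U \right)} = -28$ ($d{\left(U \right)} = -36 + 4 \cdot 2 = -36 + 8 = -28$)
$Z{\left(s \right)} = 2 s$
$V{\left(S \right)} = - 2 S$ ($V{\left(S \right)} = S \left(-2\right) = - 2 S$)
$H{\left(u \right)} = 56$ ($H{\left(u \right)} = \left(-28\right) \left(-2\right) = 56$)
$- 49 H{\left(V{\left(-2 \right)} \right)} Z{\left(-7 \right)} = \left(-49\right) 56 \cdot 2 \left(-7\right) = \left(-2744\right) \left(-14\right) = 38416$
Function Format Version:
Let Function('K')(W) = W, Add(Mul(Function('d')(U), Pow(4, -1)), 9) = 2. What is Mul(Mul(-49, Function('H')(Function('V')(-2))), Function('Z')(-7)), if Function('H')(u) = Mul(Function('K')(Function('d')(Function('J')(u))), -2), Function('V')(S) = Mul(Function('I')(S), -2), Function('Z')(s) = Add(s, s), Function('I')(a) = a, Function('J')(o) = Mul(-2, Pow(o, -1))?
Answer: 38416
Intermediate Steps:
Function('d')(U) = -28 (Function('d')(U) = Add(-36, Mul(4, 2)) = Add(-36, 8) = -28)
Function('Z')(s) = Mul(2, s)
Function('V')(S) = Mul(-2, S) (Function('V')(S) = Mul(S, -2) = Mul(-2, S))
Function('H')(u) = 56 (Function('H')(u) = Mul(-28, -2) = 56)
Mul(Mul(-49, Function('H')(Function('V')(-2))), Function('Z')(-7)) = Mul(Mul(-49, 56), Mul(2, -7)) = Mul(-2744, -14) = 38416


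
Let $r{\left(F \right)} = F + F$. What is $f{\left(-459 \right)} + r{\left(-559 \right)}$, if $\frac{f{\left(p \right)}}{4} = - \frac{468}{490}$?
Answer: $- \frac{274846}{245} \approx -1121.8$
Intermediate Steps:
$f{\left(p \right)} = - \frac{936}{245}$ ($f{\left(p \right)} = 4 \left(- \frac{468}{490}\right) = 4 \left(\left(-468\right) \frac{1}{490}\right) = 4 \left(- \frac{234}{245}\right) = - \frac{936}{245}$)
$r{\left(F \right)} = 2 F$
$f{\left(-459 \right)} + r{\left(-559 \right)} = - \frac{936}{245} + 2 \left(-559\right) = - \frac{936}{245} - 1118 = - \frac{274846}{245}$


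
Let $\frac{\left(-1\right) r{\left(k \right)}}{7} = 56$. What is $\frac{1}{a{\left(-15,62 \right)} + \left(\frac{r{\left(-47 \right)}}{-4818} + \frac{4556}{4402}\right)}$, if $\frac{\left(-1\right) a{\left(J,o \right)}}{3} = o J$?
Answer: $\frac{5302209}{14799082208} \approx 0.00035828$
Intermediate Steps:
$r{\left(k \right)} = -392$ ($r{\left(k \right)} = \left(-7\right) 56 = -392$)
$a{\left(J,o \right)} = - 3 J o$ ($a{\left(J,o \right)} = - 3 o J = - 3 J o$)
$\frac{1}{a{\left(-15,62 \right)} + \left(\frac{r{\left(-47 \right)}}{-4818} + \frac{4556}{4402}\right)} = \frac{1}{\left(-3\right) \left(-15\right) 62 + \left(- \frac{392}{-4818} + \frac{4556}{4402}\right)} = \frac{1}{2790 + \left(\left(-392\right) \left(- \frac{1}{4818}\right) + 4556 \cdot \frac{1}{4402}\right)} = \frac{1}{2790 + \left(\frac{196}{2409} + \frac{2278}{2201}\right)} = \frac{1}{2790 + \frac{5919098}{5302209}} = \frac{1}{\frac{14799082208}{5302209}} = \frac{5302209}{14799082208}$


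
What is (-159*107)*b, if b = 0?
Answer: 0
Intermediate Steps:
(-159*107)*b = -159*107*0 = -17013*0 = 0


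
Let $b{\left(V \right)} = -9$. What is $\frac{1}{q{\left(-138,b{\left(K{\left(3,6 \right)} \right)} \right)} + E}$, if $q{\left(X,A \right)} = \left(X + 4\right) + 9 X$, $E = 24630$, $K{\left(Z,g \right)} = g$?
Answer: $\frac{1}{23254} \approx 4.3003 \cdot 10^{-5}$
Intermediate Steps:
$q{\left(X,A \right)} = 4 + 10 X$ ($q{\left(X,A \right)} = \left(4 + X\right) + 9 X = 4 + 10 X$)
$\frac{1}{q{\left(-138,b{\left(K{\left(3,6 \right)} \right)} \right)} + E} = \frac{1}{\left(4 + 10 \left(-138\right)\right) + 24630} = \frac{1}{\left(4 - 1380\right) + 24630} = \frac{1}{-1376 + 24630} = \frac{1}{23254}$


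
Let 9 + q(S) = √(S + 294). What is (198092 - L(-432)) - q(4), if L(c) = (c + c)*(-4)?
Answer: 194645 - √298 ≈ 1.9463e+5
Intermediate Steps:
q(S) = -9 + √(294 + S) (q(S) = -9 + √(S + 294) = -9 + √(294 + S))
L(c) = -8*c (L(c) = (2*c)*(-4) = -8*c)
(198092 - L(-432)) - q(4) = (198092 - (-8)*(-432)) - (-9 + √(294 + 4)) = (198092 - 1*3456) - (-9 + √298) = (198092 - 3456) + (9 - √298) = 194636 + (9 - √298) = 194645 - √298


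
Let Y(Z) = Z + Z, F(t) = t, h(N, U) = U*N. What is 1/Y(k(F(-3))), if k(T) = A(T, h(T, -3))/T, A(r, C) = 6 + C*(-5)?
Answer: 1/26 ≈ 0.038462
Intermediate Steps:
h(N, U) = N*U
A(r, C) = 6 - 5*C
k(T) = (6 + 15*T)/T (k(T) = (6 - 5*T*(-3))/T = (6 - (-15)*T)/T = (6 + 15*T)/T)
Y(Z) = 2*Z
1/Y(k(F(-3))) = 1/(2*(15 + 6/(-3))) = 1/(2*(15 + 6*(-1/3))) = 1/(2*(15 - 2)) = 1/(2*13) = 1/26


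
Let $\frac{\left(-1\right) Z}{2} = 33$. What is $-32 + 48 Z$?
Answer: $-3200$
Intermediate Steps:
$Z = -66$ ($Z = \left(-2\right) 33 = -66$)
$-32 + 48 Z = -32 + 48 \left(-66\right) = -32 - 3168 = -3200$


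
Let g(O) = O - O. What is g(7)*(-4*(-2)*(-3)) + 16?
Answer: 16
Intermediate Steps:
g(O) = 0
g(7)*(-4*(-2)*(-3)) + 16 = 0*(-4*(-2)*(-3)) + 16 = 0*(8*(-3)) + 16 = 0*(-24) + 16 = 0 + 16 = 16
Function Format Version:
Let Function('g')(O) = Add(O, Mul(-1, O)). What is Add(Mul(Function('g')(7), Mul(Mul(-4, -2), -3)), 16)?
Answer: 16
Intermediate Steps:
Function('g')(O) = 0
Add(Mul(Function('g')(7), Mul(Mul(-4, -2), -3)), 16) = Add(Mul(0, Mul(Mul(-4, -2), -3)), 16) = Add(Mul(0, Mul(8, -3)), 16) = Add(Mul(0, -24), 16) = Add(0, 16) = 16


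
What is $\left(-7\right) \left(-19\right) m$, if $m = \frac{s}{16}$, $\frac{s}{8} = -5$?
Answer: $- \frac{665}{2} \approx -332.5$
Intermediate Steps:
$s = -40$ ($s = 8 \left(-5\right) = -40$)
$m = - \frac{5}{2}$ ($m = - \frac{40}{16} = \left(-40\right) \frac{1}{16} = - \frac{5}{2} \approx -2.5$)
$\left(-7\right) \left(-19\right) m = \left(-7\right) \left(-19\right) \left(- \frac{5}{2}\right) = 133 \left(- \frac{5}{2}\right) = - \frac{665}{2}$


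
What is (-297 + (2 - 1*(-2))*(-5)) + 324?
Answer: 7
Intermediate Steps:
(-297 + (2 - 1*(-2))*(-5)) + 324 = (-297 + (2 + 2)*(-5)) + 324 = (-297 + 4*(-5)) + 324 = (-297 - 20) + 324 = -317 + 324 = 7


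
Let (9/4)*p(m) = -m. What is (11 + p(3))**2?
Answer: 841/9 ≈ 93.444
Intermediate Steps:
p(m) = -4*m/9 (p(m) = 4*(-m)/9 = -4*m/9)
(11 + p(3))**2 = (11 - 4/9*3)**2 = (11 - 4/3)**2 = (29/3)**2 = 841/9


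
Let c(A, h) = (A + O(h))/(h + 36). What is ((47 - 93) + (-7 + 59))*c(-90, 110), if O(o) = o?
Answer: 60/73 ≈ 0.82192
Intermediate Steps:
c(A, h) = (A + h)/(36 + h) (c(A, h) = (A + h)/(h + 36) = (A + h)/(36 + h))
((47 - 93) + (-7 + 59))*c(-90, 110) = ((47 - 93) + (-7 + 59))*((-90 + 110)/(36 + 110)) = (-46 + 52)*(20/146) = 6*((1/146)*20) = 6*(10/73) = 60/73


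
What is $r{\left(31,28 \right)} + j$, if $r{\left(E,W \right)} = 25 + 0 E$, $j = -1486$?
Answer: $-1461$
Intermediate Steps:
$r{\left(E,W \right)} = 25$ ($r{\left(E,W \right)} = 25 + 0 = 25$)
$r{\left(31,28 \right)} + j = 25 - 1486 = -1461$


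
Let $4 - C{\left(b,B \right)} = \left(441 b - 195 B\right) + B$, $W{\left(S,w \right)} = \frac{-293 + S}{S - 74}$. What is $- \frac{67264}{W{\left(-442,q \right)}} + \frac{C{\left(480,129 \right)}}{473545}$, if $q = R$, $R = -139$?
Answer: $- \frac{1095736208122}{23203705} \approx -47222.0$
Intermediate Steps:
$q = -139$
$W{\left(S,w \right)} = \frac{-293 + S}{-74 + S}$
$C{\left(b,B \right)} = 4 - 441 b + 194 B$ ($C{\left(b,B \right)} = 4 - \left(\left(441 b - 195 B\right) + B\right) = 4 - \left(\left(- 195 B + 441 b\right) + B\right) = 4 - \left(- 194 B + 441 b\right) = 4 + \left(- 441 b + 194 B\right) = 4 - 441 b + 194 B$)
$- \frac{67264}{W{\left(-442,q \right)}} + \frac{C{\left(480,129 \right)}}{473545} = - \frac{67264}{\frac{1}{-74 - 442} \left(-293 - 442\right)} + \frac{4 - 211680 + 194 \cdot 129}{473545} = - \frac{67264}{\frac{1}{-516} \left(-735\right)} + \left(4 - 211680 + 25026\right) \frac{1}{473545} = - \frac{67264}{\left(- \frac{1}{516}\right) \left(-735\right)} - \frac{37330}{94709} = - \frac{67264}{\frac{245}{172}} - \frac{37330}{94709} = \left(-67264\right) \frac{172}{245} - \frac{37330}{94709} = - \frac{11569408}{245} - \frac{37330}{94709} = - \frac{1095736208122}{23203705}$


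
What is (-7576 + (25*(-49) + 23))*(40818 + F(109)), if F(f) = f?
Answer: -359257206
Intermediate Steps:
(-7576 + (25*(-49) + 23))*(40818 + F(109)) = (-7576 + (25*(-49) + 23))*(40818 + 109) = (-7576 + (-1225 + 23))*40927 = (-7576 - 1202)*40927 = -8778*40927 = -359257206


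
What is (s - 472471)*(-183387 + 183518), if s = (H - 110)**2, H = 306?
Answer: -56861205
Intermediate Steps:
s = 38416 (s = (306 - 110)**2 = 196**2 = 38416)
(s - 472471)*(-183387 + 183518) = (38416 - 472471)*(-183387 + 183518) = -434055*131 = -56861205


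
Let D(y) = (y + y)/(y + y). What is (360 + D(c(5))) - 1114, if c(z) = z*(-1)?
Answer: -753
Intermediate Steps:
c(z) = -z
D(y) = 1 (D(y) = (2*y)/((2*y)) = (2*y)*(1/(2*y)) = 1)
(360 + D(c(5))) - 1114 = (360 + 1) - 1114 = 361 - 1114 = -753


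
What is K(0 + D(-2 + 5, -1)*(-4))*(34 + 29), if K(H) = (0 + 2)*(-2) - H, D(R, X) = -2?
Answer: -756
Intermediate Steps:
K(H) = -4 - H (K(H) = 2*(-2) - H = -4 - H)
K(0 + D(-2 + 5, -1)*(-4))*(34 + 29) = (-4 - (0 - 2*(-4)))*(34 + 29) = (-4 - (0 + 8))*63 = (-4 - 1*8)*63 = (-4 - 8)*63 = -12*63 = -756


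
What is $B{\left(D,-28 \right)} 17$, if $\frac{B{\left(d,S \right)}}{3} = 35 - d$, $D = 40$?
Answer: $-255$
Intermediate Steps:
$B{\left(d,S \right)} = 105 - 3 d$ ($B{\left(d,S \right)} = 3 \left(35 - d\right) = 105 - 3 d$)
$B{\left(D,-28 \right)} 17 = \left(105 - 120\right) 17 = \left(-15\right) 17 = -255$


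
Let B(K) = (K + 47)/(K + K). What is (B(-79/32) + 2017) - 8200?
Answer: -978339/158 ≈ -6192.0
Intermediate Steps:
B(K) = (47 + K)/(2*K) (B(K) = (47 + K)/((2*K)) = (47 + K)*(1/(2*K)) = (47 + K)/(2*K))
(B(-79/32) + 2017) - 8200 = ((47 - 79/32)/(2*((-79/32))) + 2017) - 8200 = ((47 - 79*1/32)/(2*((-79*1/32))) + 2017) - 8200 = ((47 - 79/32)/(2*(-79/32)) + 2017) - 8200 = ((½)*(-32/79)*(1425/32) + 2017) - 8200 = (-1425/158 + 2017) - 8200 = 317261/158 - 8200 = -978339/158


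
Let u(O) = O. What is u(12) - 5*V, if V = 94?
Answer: -458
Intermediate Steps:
u(12) - 5*V = 12 - 5*94 = 12 - 470 = -458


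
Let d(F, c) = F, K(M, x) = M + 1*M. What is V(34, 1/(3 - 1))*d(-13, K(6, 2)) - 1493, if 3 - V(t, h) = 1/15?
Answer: -22967/15 ≈ -1531.1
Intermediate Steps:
K(M, x) = 2*M (K(M, x) = M + M = 2*M)
V(t, h) = 44/15 (V(t, h) = 3 - 1/15 = 44/15)
V(34, 1/(3 - 1))*d(-13, K(6, 2)) - 1493 = (44/15)*(-13) - 1493 = -572/15 - 1493 = -22967/15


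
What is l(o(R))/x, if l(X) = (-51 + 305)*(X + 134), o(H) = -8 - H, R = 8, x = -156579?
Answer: -29972/156579 ≈ -0.19142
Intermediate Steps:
l(X) = 34036 + 254*X (l(X) = 254*(134 + X) = 34036 + 254*X)
l(o(R))/x = (34036 + 254*(-8 - 1*8))/(-156579) = (34036 + 254*(-8 - 8))*(-1/156579) = (34036 + 254*(-16))*(-1/156579) = (34036 - 4064)*(-1/156579) = 29972*(-1/156579) = -29972/156579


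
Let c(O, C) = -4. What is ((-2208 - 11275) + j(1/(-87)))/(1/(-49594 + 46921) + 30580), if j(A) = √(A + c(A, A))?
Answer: -36040059/81740339 + 891*I*√30363/2370469831 ≈ -0.44091 + 6.5496e-5*I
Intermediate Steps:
j(A) = √(-4 + A) (j(A) = √(A - 4) = √(-4 + A))
((-2208 - 11275) + j(1/(-87)))/(1/(-49594 + 46921) + 30580) = ((-2208 - 11275) + √(-4 + 1/(-87)))/(1/(-49594 + 46921) + 30580) = (-13483 + √(-4 - 1/87))/(1/(-2673) + 30580) = (-13483 + √(-349/87))/(-1/2673 + 30580) = (-13483 + I*√30363/87)/(81740339/2673) = (-13483 + I*√30363/87)*(2673/81740339) = -36040059/81740339 + 891*I*√30363/2370469831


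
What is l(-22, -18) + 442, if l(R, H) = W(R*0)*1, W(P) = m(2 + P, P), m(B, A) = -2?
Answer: 440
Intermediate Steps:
W(P) = -2
l(R, H) = -2 (l(R, H) = -2*1 = -2)
l(-22, -18) + 442 = -2 + 442 = 440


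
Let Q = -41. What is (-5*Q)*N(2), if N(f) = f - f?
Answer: 0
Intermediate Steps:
N(f) = 0
(-5*Q)*N(2) = -5*(-41)*0 = 205*0 = 0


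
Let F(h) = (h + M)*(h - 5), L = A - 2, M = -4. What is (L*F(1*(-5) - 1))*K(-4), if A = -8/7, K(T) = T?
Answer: 9680/7 ≈ 1382.9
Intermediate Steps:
A = -8/7 (A = -8*⅐ = -8/7 ≈ -1.1429)
L = -22/7 (L = -8/7 - 2 = -22/7 ≈ -3.1429)
F(h) = (-5 + h)*(-4 + h) (F(h) = (h - 4)*(h - 5) = (-4 + h)*(-5 + h) = (-5 + h)*(-4 + h))
(L*F(1*(-5) - 1))*K(-4) = -22*(20 + (1*(-5) - 1)² - 9*(1*(-5) - 1))/7*(-4) = -22*(20 + (-5 - 1)² - 9*(-5 - 1))/7*(-4) = -22*(20 + (-6)² - 9*(-6))/7*(-4) = -22*(20 + 36 + 54)/7*(-4) = -22/7*110*(-4) = -2420/7*(-4) = 9680/7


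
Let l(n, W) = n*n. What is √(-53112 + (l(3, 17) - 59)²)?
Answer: 2*I*√12653 ≈ 224.97*I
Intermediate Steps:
l(n, W) = n²
√(-53112 + (l(3, 17) - 59)²) = √(-53112 + (3² - 59)²) = √(-53112 + (9 - 59)²) = √(-53112 + (-50)²) = √(-53112 + 2500) = √(-50612) = 2*I*√12653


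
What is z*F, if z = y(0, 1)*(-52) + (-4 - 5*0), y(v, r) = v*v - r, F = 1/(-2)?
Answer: -24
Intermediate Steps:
F = -1/2 ≈ -0.50000
y(v, r) = v**2 - r
z = 48 (z = (0**2 - 1*1)*(-52) + (-4 - 5*0) = (0 - 1)*(-52) + (-4 + 0) = -1*(-52) - 4 = 52 - 4 = 48)
z*F = 48*(-1/2) = -24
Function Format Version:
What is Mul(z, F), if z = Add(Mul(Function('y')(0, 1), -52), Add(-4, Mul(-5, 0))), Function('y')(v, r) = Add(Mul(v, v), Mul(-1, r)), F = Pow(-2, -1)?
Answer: -24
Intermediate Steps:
F = Rational(-1, 2) ≈ -0.50000
Function('y')(v, r) = Add(Pow(v, 2), Mul(-1, r))
z = 48 (z = Add(Mul(Add(Pow(0, 2), Mul(-1, 1)), -52), Add(-4, Mul(-5, 0))) = Add(Mul(Add(0, -1), -52), Add(-4, 0)) = Add(Mul(-1, -52), -4) = Add(52, -4) = 48)
Mul(z, F) = Mul(48, Rational(-1, 2)) = -24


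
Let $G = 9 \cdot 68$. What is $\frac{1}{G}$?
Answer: $\frac{1}{612} \approx 0.001634$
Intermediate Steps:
$G = 612$
$\frac{1}{G} = \frac{1}{612}$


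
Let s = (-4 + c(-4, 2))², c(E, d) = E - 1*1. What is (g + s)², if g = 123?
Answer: 41616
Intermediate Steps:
c(E, d) = -1 + E (c(E, d) = E - 1 = -1 + E)
s = 81 (s = (-4 + (-1 - 4))² = (-4 - 5)² = (-9)² = 81)
(g + s)² = (123 + 81)² = 204² = 41616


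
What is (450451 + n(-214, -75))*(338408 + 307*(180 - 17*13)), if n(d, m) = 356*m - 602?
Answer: 137870830329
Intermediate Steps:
n(d, m) = -602 + 356*m
(450451 + n(-214, -75))*(338408 + 307*(180 - 17*13)) = (450451 + (-602 + 356*(-75)))*(338408 + 307*(180 - 17*13)) = (450451 + (-602 - 26700))*(338408 + 307*(180 - 221)) = (450451 - 27302)*(338408 + 307*(-41)) = 423149*(338408 - 12587) = 423149*325821 = 137870830329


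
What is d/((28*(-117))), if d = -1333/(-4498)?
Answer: -1333/14735448 ≈ -9.0462e-5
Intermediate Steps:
d = 1333/4498 (d = -1333*(-1/4498) = 1333/4498 ≈ 0.29635)
d/((28*(-117))) = 1333/(4498*((28*(-117)))) = (1333/4498)/(-3276) = (1333/4498)*(-1/3276) = -1333/14735448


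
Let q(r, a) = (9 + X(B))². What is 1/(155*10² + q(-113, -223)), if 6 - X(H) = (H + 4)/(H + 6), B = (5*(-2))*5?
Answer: 484/7596249 ≈ 6.3716e-5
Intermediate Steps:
B = -50 (B = -10*5 = -50)
X(H) = 6 - (4 + H)/(6 + H) (X(H) = 6 - (H + 4)/(H + 6) = 6 - (4 + H)/(6 + H))
q(r, a) = 94249/484 (q(r, a) = (9 + (32 + 5*(-50))/(6 - 50))² = (9 + (32 - 250)/(-44))² = (9 - 1/44*(-218))² = (9 + 109/22)² = (307/22)² = 94249/484)
1/(155*10² + q(-113, -223)) = 1/(155*10² + 94249/484) = 1/(155*100 + 94249/484) = 1/(15500 + 94249/484) = 1/(7596249/484) = 484/7596249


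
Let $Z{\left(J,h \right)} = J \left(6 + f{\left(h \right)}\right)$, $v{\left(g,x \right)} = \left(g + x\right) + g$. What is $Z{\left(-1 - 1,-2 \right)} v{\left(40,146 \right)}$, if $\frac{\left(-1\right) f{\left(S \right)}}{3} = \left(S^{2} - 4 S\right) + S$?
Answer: $10848$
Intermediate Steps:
$f{\left(S \right)} = - 3 S^{2} + 9 S$ ($f{\left(S \right)} = - 3 \left(\left(S^{2} - 4 S\right) + S\right) = - 3 \left(S^{2} - 3 S\right) = - 3 S^{2} + 9 S$)
$v{\left(g,x \right)} = x + 2 g$
$Z{\left(J,h \right)} = J \left(6 + 3 h \left(3 - h\right)\right)$
$Z{\left(-1 - 1,-2 \right)} v{\left(40,146 \right)} = - 3 \left(-1 - 1\right) \left(-2 - 2 \left(-3 - 2\right)\right) \left(146 + 2 \cdot 40\right) = \left(-3\right) \left(-2\right) \left(-2 - -10\right) \left(146 + 80\right) = \left(-3\right) \left(-2\right) \left(-2 + 10\right) 226 = \left(-3\right) \left(-2\right) 8 \cdot 226 = 48 \cdot 226 = 10848$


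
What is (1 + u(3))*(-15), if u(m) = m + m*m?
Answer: -195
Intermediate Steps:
u(m) = m + m**2
(1 + u(3))*(-15) = (1 + 3*(1 + 3))*(-15) = (1 + 3*4)*(-15) = (1 + 12)*(-15) = 13*(-15) = -195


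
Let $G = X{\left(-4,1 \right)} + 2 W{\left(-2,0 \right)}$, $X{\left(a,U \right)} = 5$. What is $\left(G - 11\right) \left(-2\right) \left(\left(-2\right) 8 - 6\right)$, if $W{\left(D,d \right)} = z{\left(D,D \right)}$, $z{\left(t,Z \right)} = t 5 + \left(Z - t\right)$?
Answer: $-1144$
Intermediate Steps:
$z{\left(t,Z \right)} = Z + 4 t$ ($z{\left(t,Z \right)} = 5 t + \left(Z - t\right) = Z + 4 t$)
$W{\left(D,d \right)} = 5 D$ ($W{\left(D,d \right)} = D + 4 D = 5 D$)
$G = -15$ ($G = 5 + 2 \cdot 5 \left(-2\right) = 5 + 2 \left(-10\right) = 5 - 20 = -15$)
$\left(G - 11\right) \left(-2\right) \left(\left(-2\right) 8 - 6\right) = \left(-15 - 11\right) \left(-2\right) \left(\left(-2\right) 8 - 6\right) = \left(-26\right) \left(-2\right) \left(-16 - 6\right) = 52 \left(-22\right) = -1144$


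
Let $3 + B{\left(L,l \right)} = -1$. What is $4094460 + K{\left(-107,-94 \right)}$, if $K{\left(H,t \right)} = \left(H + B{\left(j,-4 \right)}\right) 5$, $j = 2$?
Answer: $4093905$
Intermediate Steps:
$B{\left(L,l \right)} = -4$ ($B{\left(L,l \right)} = -3 - 1 = -4$)
$K{\left(H,t \right)} = -20 + 5 H$ ($K{\left(H,t \right)} = \left(H - 4\right) 5 = \left(-4 + H\right) 5 = -20 + 5 H$)
$4094460 + K{\left(-107,-94 \right)} = 4094460 + \left(-20 + 5 \left(-107\right)\right) = 4094460 - 555 = 4093905$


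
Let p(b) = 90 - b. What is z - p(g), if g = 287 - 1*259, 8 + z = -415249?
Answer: -415319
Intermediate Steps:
z = -415257 (z = -8 - 415249 = -415257)
g = 28 (g = 287 - 259 = 28)
z - p(g) = -415257 - (90 - 1*28) = -415257 - (90 - 28) = -415257 - 1*62 = -415257 - 62 = -415319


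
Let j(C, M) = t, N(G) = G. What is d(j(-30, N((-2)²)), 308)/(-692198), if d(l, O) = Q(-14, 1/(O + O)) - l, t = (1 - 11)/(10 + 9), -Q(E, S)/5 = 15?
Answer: 1415/13151762 ≈ 0.00010759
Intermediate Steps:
Q(E, S) = -75 (Q(E, S) = -5*15 = -75)
t = -10/19 ≈ -0.52632
j(C, M) = -10/19
d(l, O) = -75 - l
d(j(-30, N((-2)²)), 308)/(-692198) = (-75 - 1*(-10/19))/(-692198) = (-75 + 10/19)*(-1/692198) = -1415/19*(-1/692198) = 1415/13151762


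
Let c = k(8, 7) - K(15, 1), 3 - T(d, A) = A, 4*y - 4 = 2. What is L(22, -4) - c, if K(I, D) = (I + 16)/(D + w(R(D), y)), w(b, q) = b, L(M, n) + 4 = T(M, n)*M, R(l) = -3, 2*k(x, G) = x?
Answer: 261/2 ≈ 130.50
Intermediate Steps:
y = 3/2 (y = 1 + (¼)*2 = 1 + ½ = 3/2 ≈ 1.5000)
k(x, G) = x/2
T(d, A) = 3 - A
L(M, n) = -4 + M*(3 - n) (L(M, n) = -4 + (3 - n)*M = -4 + M*(3 - n))
K(I, D) = (16 + I)/(-3 + D) (K(I, D) = (I + 16)/(D - 3) = (16 + I)/(-3 + D))
c = 39/2 (c = (½)*8 - (16 + 15)/(-3 + 1) = 4 - 31/(-2) = 4 - (-1)*31/2 = 4 - 1*(-31/2) = 4 + 31/2 = 39/2 ≈ 19.500)
L(22, -4) - c = (-4 - 1*22*(-3 - 4)) - 1*39/2 = (-4 - 1*22*(-7)) - 39/2 = (-4 + 154) - 39/2 = 150 - 39/2 = 261/2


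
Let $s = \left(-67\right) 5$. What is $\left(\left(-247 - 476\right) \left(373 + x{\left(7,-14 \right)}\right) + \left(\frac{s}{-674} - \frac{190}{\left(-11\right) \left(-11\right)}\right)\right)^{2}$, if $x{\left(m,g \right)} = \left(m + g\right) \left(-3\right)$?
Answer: $\frac{539712956940560563329}{6651054916} \approx 8.1147 \cdot 10^{10}$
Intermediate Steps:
$x{\left(m,g \right)} = - 3 g - 3 m$ ($x{\left(m,g \right)} = \left(g + m\right) \left(-3\right) = - 3 g - 3 m$)
$s = -335$
$\left(\left(-247 - 476\right) \left(373 + x{\left(7,-14 \right)}\right) + \left(\frac{s}{-674} - \frac{190}{\left(-11\right) \left(-11\right)}\right)\right)^{2} = \left(\left(-247 - 476\right) \left(373 - -21\right) - \left(- \frac{335}{674} + \frac{190}{121}\right)\right)^{2} = \left(- 723 \left(373 + \left(42 - 21\right)\right) - \left(- \frac{335}{674} + \frac{190}{121}\right)\right)^{2} = \left(- 723 \left(373 + 21\right) + \left(\frac{335}{674} - \frac{190}{121}\right)\right)^{2} = \left(\left(-723\right) 394 + \left(\frac{335}{674} - \frac{190}{121}\right)\right)^{2} = \left(-284862 - \frac{87525}{81554}\right)^{2} = \left(- \frac{23231723073}{81554}\right)^{2} = \frac{539712956940560563329}{6651054916}$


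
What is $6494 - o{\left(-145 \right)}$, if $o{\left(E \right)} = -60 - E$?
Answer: $6409$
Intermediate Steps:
$6494 - o{\left(-145 \right)} = 6494 - \left(-60 - -145\right) = 6494 - \left(-60 + 145\right) = 6494 - 85 = 6409$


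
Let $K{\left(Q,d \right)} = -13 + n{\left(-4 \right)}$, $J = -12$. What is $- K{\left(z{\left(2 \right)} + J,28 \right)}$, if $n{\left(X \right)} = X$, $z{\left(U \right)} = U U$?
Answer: $17$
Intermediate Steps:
$z{\left(U \right)} = U^{2}$
$K{\left(Q,d \right)} = -17$ ($K{\left(Q,d \right)} = -13 - 4 = -17$)
$- K{\left(z{\left(2 \right)} + J,28 \right)} = \left(-1\right) \left(-17\right) = 17$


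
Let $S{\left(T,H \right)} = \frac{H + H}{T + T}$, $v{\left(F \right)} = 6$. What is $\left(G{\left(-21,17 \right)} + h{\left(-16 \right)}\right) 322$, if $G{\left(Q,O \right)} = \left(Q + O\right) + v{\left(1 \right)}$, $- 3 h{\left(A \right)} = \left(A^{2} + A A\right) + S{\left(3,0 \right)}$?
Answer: $- \frac{162932}{3} \approx -54311.0$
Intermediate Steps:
$S{\left(T,H \right)} = \frac{H}{T}$ ($S{\left(T,H \right)} = \frac{2 H}{2 T} = 2 H \frac{1}{2 T} = \frac{H}{T}$)
$h{\left(A \right)} = - \frac{2 A^{2}}{3}$ ($h{\left(A \right)} = - \frac{\left(A^{2} + A A\right) + \frac{0}{3}}{3} = - \frac{\left(A^{2} + A^{2}\right) + 0 \cdot \frac{1}{3}}{3} = - \frac{2 A^{2} + 0}{3} = - \frac{2 A^{2}}{3}$)
$G{\left(Q,O \right)} = 6 + O + Q$ ($G{\left(Q,O \right)} = \left(Q + O\right) + 6 = \left(O + Q\right) + 6 = 6 + O + Q$)
$\left(G{\left(-21,17 \right)} + h{\left(-16 \right)}\right) 322 = \left(\left(6 + 17 - 21\right) - \frac{2 \left(-16\right)^{2}}{3}\right) 322 = \left(2 - \frac{512}{3}\right) 322 = \left(- \frac{506}{3}\right) 322 = - \frac{162932}{3}$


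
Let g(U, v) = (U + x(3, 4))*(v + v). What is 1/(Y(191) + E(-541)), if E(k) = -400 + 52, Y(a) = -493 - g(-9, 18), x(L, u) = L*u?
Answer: -1/949 ≈ -0.0010537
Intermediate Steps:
g(U, v) = 2*v*(12 + U) (g(U, v) = (U + 3*4)*(v + v) = (U + 12)*(2*v) = (12 + U)*(2*v) = 2*v*(12 + U))
Y(a) = -601 (Y(a) = -493 - 2*18*(12 - 9) = -493 - 2*18*3 = -493 - 1*108 = -493 - 108 = -601)
E(k) = -348
1/(Y(191) + E(-541)) = 1/(-601 - 348) = 1/(-949) = -1/949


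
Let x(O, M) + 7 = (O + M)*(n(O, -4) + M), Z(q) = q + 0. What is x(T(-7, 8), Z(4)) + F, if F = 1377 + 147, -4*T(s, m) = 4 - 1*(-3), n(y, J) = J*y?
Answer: 6167/4 ≈ 1541.8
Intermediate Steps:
Z(q) = q
T(s, m) = -7/4 (T(s, m) = -(4 - 1*(-3))/4 = -(4 + 3)/4 = -1/4*7 = -7/4)
x(O, M) = -7 + (M + O)*(M - 4*O) (x(O, M) = -7 + (O + M)*(-4*O + M) = -7 + (M + O)*(M - 4*O))
F = 1524
x(T(-7, 8), Z(4)) + F = (-7 + 4**2 - 4*(-7/4)**2 - 3*4*(-7/4)) + 1524 = (-7 + 16 - 4*49/16 + 21) + 1524 = (-7 + 16 - 49/4 + 21) + 1524 = 71/4 + 1524 = 6167/4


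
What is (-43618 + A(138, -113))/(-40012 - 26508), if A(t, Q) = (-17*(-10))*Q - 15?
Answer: 62843/66520 ≈ 0.94472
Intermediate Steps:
A(t, Q) = -15 + 170*Q (A(t, Q) = 170*Q - 15 = -15 + 170*Q)
(-43618 + A(138, -113))/(-40012 - 26508) = (-43618 + (-15 + 170*(-113)))/(-40012 - 26508) = (-43618 + (-15 - 19210))/(-66520) = (-43618 - 19225)*(-1/66520) = -62843*(-1/66520) = 62843/66520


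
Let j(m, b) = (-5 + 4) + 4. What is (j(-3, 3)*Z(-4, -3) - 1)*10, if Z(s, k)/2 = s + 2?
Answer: -130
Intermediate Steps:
j(m, b) = 3 (j(m, b) = -1 + 4 = 3)
Z(s, k) = 4 + 2*s (Z(s, k) = 2*(s + 2) = 2*(2 + s) = 4 + 2*s)
(j(-3, 3)*Z(-4, -3) - 1)*10 = (3*(4 + 2*(-4)) - 1)*10 = (3*(4 - 8) - 1)*10 = (3*(-4) - 1)*10 = (-12 - 1)*10 = -13*10 = -130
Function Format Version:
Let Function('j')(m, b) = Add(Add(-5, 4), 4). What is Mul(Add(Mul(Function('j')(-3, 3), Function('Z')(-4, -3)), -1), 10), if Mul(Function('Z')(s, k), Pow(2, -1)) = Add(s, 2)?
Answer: -130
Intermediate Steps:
Function('j')(m, b) = 3 (Function('j')(m, b) = Add(-1, 4) = 3)
Function('Z')(s, k) = Add(4, Mul(2, s)) (Function('Z')(s, k) = Mul(2, Add(s, 2)) = Mul(2, Add(2, s)) = Add(4, Mul(2, s)))
Mul(Add(Mul(Function('j')(-3, 3), Function('Z')(-4, -3)), -1), 10) = Mul(Add(Mul(3, Add(4, Mul(2, -4))), -1), 10) = Mul(Add(Mul(3, Add(4, -8)), -1), 10) = Mul(Add(Mul(3, -4), -1), 10) = Mul(Add(-12, -1), 10) = Mul(-13, 10) = -130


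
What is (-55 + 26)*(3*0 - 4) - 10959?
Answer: -10843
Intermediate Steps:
(-55 + 26)*(3*0 - 4) - 10959 = -29*(0 - 4) - 10959 = -29*(-4) - 10959 = 116 - 10959 = -10843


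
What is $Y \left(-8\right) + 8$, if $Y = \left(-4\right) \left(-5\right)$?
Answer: $-152$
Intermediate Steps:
$Y = 20$
$Y \left(-8\right) + 8 = 20 \left(-8\right) + 8 = -160 + 8 = -152$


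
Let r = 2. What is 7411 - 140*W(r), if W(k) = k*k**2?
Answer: 6291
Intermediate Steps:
W(k) = k**3
7411 - 140*W(r) = 7411 - 140*2**3 = 7411 - 140*8 = 7411 - 1*1120 = 7411 - 1120 = 6291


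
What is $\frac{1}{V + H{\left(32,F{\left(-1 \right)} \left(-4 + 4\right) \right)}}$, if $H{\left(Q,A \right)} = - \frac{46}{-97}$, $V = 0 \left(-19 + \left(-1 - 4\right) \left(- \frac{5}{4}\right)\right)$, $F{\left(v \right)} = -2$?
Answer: $\frac{97}{46} \approx 2.1087$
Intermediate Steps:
$V = 0$ ($V = 0 \left(-19 - 5 \left(\left(-5\right) \frac{1}{4}\right)\right) = 0 \left(-19 - - \frac{25}{4}\right) = 0 \left(-19 + \frac{25}{4}\right) = 0 \left(- \frac{51}{4}\right) = 0$)
$H{\left(Q,A \right)} = \frac{46}{97}$ ($H{\left(Q,A \right)} = \left(-46\right) \left(- \frac{1}{97}\right) = \frac{46}{97}$)
$\frac{1}{V + H{\left(32,F{\left(-1 \right)} \left(-4 + 4\right) \right)}} = \frac{1}{0 + \frac{46}{97}} = \frac{1}{\frac{46}{97}} = \frac{97}{46}$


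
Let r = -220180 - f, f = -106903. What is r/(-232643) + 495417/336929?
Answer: 153421603464/78384173347 ≈ 1.9573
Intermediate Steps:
r = -113277 (r = -220180 - 1*(-106903) = -220180 + 106903 = -113277)
r/(-232643) + 495417/336929 = -113277/(-232643) + 495417/336929 = -113277*(-1/232643) + 495417*(1/336929) = 113277/232643 + 495417/336929 = 153421603464/78384173347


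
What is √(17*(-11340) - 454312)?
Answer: 2*I*√161773 ≈ 804.42*I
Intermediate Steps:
√(17*(-11340) - 454312) = √(-192780 - 454312) = √(-647092) = 2*I*√161773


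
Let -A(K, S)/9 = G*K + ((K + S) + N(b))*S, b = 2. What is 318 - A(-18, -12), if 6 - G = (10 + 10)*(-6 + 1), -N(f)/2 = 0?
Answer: -13614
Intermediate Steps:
N(f) = 0 (N(f) = -2*0 = 0)
G = 106 (G = 6 - (10 + 10)*(-6 + 1) = 6 - 20*(-5) = 6 - 1*(-100) = 6 + 100 = 106)
A(K, S) = -954*K - 9*S*(K + S) (A(K, S) = -9*(106*K + ((K + S) + 0)*S) = -9*(106*K + (K + S)*S) = -9*(106*K + S*(K + S)) = -954*K - 9*S*(K + S))
318 - A(-18, -12) = 318 - (-954*(-18) - 9*(-12)**2 - 9*(-18)*(-12)) = 318 - (17172 - 9*144 - 1944) = 318 - (17172 - 1296 - 1944) = 318 - 1*13932 = 318 - 13932 = -13614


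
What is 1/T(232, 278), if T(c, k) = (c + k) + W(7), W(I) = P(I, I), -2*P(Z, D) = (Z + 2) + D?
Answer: 1/502 ≈ 0.0019920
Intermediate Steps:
P(Z, D) = -1 - D/2 - Z/2 (P(Z, D) = -((Z + 2) + D)/2 = -((2 + Z) + D)/2 = -(2 + D + Z)/2 = -1 - D/2 - Z/2)
W(I) = -1 - I (W(I) = -1 - I/2 - I/2 = -1 - I)
T(c, k) = -8 + c + k (T(c, k) = (c + k) + (-1 - 1*7) = (c + k) + (-1 - 7) = (c + k) - 8 = -8 + c + k)
1/T(232, 278) = 1/(-8 + 232 + 278) = 1/502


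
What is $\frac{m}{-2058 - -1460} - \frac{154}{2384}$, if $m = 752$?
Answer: $- \frac{471215}{356408} \approx -1.3221$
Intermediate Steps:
$\frac{m}{-2058 - -1460} - \frac{154}{2384} = \frac{752}{-2058 - -1460} - \frac{154}{2384} = \frac{752}{-2058 + 1460} - \frac{77}{1192} = \frac{752}{-598} - \frac{77}{1192} = 752 \left(- \frac{1}{598}\right) - \frac{77}{1192} = - \frac{376}{299} - \frac{77}{1192} = - \frac{471215}{356408}$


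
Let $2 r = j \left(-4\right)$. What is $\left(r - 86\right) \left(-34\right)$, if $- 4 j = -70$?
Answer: $4114$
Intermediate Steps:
$j = \frac{35}{2}$ ($j = \left(- \frac{1}{4}\right) \left(-70\right) = \frac{35}{2} \approx 17.5$)
$r = -35$ ($r = \frac{\frac{35}{2} \left(-4\right)}{2} = \frac{1}{2} \left(-70\right) = -35$)
$\left(r - 86\right) \left(-34\right) = \left(-35 - 86\right) \left(-34\right) = \left(-121\right) \left(-34\right) = 4114$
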